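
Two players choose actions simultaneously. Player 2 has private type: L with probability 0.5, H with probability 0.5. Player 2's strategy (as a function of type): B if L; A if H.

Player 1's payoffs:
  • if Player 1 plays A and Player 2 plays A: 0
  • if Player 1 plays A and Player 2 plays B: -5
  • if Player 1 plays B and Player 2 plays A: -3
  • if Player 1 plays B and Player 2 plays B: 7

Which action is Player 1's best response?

B

E[A] = 0.5·(-5) + 0.5·(0) = -2.5
E[B] = 0.5·(7) + 0.5·(-3) = 2
Best response: B (2 is the largest).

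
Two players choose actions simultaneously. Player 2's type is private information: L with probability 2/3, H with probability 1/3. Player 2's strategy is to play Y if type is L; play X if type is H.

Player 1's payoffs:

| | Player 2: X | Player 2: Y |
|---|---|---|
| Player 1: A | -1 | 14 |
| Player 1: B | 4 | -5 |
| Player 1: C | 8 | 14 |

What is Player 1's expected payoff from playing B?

-2

E[B] = 2/3·(-5) + 1/3·4 = (-10/3) + 4/3 = -2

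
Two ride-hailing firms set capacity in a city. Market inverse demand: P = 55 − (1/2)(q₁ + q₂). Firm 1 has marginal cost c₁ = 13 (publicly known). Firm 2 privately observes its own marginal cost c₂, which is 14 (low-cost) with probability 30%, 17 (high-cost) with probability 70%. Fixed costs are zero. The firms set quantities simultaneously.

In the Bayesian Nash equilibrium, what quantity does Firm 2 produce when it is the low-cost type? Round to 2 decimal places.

25.97

Each type of Firm 2 best-responds to q₁; Firm 1 best-responds to the expected q₂ over Firm 2's types.
Firm 2 with cost c maximizes (55 − (1/2)(q₁+q₂) − c)·q₂, giving q₂(c) = (55 − c − (1/2)q₁).
E[c₂] = 0.3·14 + 0.7·17 = 16.1
Firm 1's FOC against E[q₂] yields q₁ = (55 − 2·13 + E[c₂])/(3/2) = (55 − 26 + 16.1)/(3/2) = 30.0667.
q₂(low-cost) = (55 − 14 − (1/2)·30.0667) = 25.9667.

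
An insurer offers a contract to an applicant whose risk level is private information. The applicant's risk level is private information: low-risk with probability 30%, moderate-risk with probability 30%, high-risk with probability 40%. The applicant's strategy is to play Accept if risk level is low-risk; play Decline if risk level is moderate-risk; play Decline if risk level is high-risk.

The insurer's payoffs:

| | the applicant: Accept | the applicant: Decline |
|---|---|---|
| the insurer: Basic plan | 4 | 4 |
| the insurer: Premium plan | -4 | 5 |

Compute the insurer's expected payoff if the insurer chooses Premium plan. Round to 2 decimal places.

2.30

Take the expectation over the applicant's risk level, weighting each type's action by its prior probability.
E[Premium plan] = 0.3·(-4) + 0.3·5 + 0.4·5 = (-1.2) + 1.5 + 2 = 2.3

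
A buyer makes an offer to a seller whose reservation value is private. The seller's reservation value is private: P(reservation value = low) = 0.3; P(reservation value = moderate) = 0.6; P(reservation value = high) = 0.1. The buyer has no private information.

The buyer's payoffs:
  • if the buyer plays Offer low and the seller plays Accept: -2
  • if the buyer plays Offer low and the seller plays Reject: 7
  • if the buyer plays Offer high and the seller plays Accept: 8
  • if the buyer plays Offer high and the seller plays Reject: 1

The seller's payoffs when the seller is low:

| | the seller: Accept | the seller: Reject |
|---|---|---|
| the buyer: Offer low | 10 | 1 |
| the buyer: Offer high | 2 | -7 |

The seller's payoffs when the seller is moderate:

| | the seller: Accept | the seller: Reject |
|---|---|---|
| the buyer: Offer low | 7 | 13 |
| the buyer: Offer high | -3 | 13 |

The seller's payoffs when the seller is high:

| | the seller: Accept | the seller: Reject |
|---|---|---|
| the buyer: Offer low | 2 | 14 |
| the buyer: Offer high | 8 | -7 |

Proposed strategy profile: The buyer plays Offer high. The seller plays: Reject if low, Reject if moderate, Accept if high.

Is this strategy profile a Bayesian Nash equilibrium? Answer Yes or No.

The buyer plays Offer high: E[Offer high] = 0.3·(1) + 0.6·(1) + 0.1·(8) = 1.7; E[Offer low] = 6.1. Not best-responding. ✗
The seller (reservation value low), facing Offer high: Accept gives 2, Reject gives -7. Proposed Reject is not best — profitable deviation exists. ✗
The seller (reservation value moderate), facing Offer high: Accept gives -3, Reject gives 13. Proposed Reject is best. ✓
The seller (reservation value high), facing Offer high: Accept gives 8, Reject gives -7. Proposed Accept is best. ✓

No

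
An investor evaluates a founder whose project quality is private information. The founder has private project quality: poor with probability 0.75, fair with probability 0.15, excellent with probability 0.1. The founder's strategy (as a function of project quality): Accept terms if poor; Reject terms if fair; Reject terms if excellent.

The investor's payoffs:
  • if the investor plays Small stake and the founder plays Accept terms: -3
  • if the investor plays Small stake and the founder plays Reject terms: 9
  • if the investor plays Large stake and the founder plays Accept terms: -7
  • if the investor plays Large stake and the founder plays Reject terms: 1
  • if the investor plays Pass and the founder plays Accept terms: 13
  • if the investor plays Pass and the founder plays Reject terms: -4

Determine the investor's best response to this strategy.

E[Small stake] = 0.75·(-3) + 0.15·(9) + 0.1·(9) = 0
E[Large stake] = 0.75·(-7) + 0.15·(1) + 0.1·(1) = -5
E[Pass] = 0.75·(13) + 0.15·(-4) + 0.1·(-4) = 8.75
Best response: Pass (8.75 is the largest).

Pass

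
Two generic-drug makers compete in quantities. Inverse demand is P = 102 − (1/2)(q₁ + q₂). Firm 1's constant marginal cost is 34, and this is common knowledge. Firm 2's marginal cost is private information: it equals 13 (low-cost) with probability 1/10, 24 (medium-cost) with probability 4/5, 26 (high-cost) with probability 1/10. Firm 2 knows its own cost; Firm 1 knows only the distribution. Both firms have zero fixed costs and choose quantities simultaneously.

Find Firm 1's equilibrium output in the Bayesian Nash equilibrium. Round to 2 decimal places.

38.07

Each type of Firm 2 best-responds to q₁; Firm 1 best-responds to the expected q₂ over Firm 2's types.
Firm 2 with cost c maximizes (102 − (1/2)(q₁+q₂) − c)·q₂, giving q₂(c) = (102 − c − (1/2)q₁).
E[c₂] = 1/10·13 + 4/5·24 + 1/10·26 = 23.1
Firm 1's FOC against E[q₂] yields q₁ = (102 − 2·34 + E[c₂])/(3/2) = (102 − 68 + 23.1)/(3/2) = 38.0667.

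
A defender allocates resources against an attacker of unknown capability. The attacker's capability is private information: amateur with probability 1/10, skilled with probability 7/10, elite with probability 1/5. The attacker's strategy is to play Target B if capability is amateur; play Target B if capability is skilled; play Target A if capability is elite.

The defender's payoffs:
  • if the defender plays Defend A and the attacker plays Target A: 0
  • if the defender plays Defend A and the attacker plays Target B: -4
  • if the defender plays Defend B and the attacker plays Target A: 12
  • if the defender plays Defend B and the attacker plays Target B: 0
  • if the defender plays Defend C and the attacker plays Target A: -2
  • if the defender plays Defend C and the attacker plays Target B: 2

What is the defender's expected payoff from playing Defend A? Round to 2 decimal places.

E[Defend A] = 1/10·(-4) + 7/10·(-4) + 1/5·0 = (-2/5) + (-14/5) + 0 = -16/5

-3.20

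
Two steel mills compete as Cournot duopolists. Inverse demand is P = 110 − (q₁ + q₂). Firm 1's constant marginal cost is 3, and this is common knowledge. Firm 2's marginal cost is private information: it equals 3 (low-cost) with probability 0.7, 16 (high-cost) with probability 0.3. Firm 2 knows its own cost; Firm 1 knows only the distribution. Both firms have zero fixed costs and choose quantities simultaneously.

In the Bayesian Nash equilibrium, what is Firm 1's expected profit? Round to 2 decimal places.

Each type of Firm 2 best-responds to q₁; Firm 1 best-responds to the expected q₂ over Firm 2's types.
Firm 2 with cost c maximizes (110 − (q₁+q₂) − c)·q₂, giving q₂(c) = (110 − c − q₁)/2.
E[c₂] = 0.7·3 + 0.3·16 = 6.9
Firm 1's FOC against E[q₂] yields q₁ = (110 − 2·3 + E[c₂])/3 = (110 − 6 + 6.9)/3 = 36.9667.
E[P] = 110 − (q₁ + E[q₂]) = 39.9667; Firm 1's expected profit = (E[P] − 3)·q₁ = (39.9667 − 3)·36.9667 = 1366.53.

1366.53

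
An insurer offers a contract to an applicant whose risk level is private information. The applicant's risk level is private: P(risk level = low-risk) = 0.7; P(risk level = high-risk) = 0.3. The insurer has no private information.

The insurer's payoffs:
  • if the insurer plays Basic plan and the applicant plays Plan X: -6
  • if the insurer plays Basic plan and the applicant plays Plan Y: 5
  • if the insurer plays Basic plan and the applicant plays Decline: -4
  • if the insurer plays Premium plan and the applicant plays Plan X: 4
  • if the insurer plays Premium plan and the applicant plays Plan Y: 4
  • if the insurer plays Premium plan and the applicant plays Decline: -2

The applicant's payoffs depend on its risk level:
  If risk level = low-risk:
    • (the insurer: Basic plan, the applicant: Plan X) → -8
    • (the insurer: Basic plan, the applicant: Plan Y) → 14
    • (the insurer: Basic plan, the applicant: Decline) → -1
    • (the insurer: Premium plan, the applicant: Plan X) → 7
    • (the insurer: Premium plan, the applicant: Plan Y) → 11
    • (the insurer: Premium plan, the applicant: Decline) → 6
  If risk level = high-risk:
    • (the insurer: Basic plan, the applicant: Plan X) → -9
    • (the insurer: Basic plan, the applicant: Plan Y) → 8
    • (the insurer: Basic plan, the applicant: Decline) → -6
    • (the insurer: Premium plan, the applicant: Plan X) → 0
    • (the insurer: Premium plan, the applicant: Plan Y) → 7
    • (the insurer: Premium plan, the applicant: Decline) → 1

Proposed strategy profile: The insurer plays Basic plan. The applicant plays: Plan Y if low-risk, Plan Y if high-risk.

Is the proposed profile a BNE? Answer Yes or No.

A profile is a BNE iff every type of every player is best-responding given beliefs about the other side.
The insurer plays Basic plan: E[Basic plan] = 0.7·(5) + 0.3·(5) = 5; E[Premium plan] = 4. Best-responding. ✓
The applicant (risk level low-risk), facing Basic plan: Plan X gives -8, Plan Y gives 14, Decline gives -1. Proposed Plan Y is best. ✓
The applicant (risk level high-risk), facing Basic plan: Plan X gives -9, Plan Y gives 8, Decline gives -6. Proposed Plan Y is best. ✓

Yes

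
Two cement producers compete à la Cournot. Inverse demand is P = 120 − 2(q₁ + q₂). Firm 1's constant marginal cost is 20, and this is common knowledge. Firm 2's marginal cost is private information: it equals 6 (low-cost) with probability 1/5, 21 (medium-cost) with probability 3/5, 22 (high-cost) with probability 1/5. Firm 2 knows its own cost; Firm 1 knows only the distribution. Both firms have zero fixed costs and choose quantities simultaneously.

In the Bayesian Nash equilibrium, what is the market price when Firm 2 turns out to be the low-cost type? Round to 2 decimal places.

Type-c best response for Firm 2: q₂(c) = (120 − c)/4 − q₁/2.
Firm 1 maximizes expected profit; its first-order condition is 120 − 4q₁ − 2E[q₂] − 20 = 0.
Substituting E[q₂] and solving: E[c₂] = 18.2, so q₁ = (120 − 2·20 + 18.2)/6 = 16.3667.
q₂(low-cost) = 20.3167, so P = 120 − 2·(16.3667 + 20.3167) = 46.6333.

46.63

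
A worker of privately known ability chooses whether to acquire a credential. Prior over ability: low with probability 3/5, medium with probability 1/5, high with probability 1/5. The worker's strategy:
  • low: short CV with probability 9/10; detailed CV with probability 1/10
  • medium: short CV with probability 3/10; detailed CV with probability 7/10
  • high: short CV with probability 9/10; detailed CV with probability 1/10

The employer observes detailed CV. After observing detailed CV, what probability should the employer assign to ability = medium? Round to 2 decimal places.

P(detailed CV) = (3/5)·(1/10) + (1/5)·(7/10) + (1/5)·(1/10) = 11/50
P(medium | detailed CV) = ((1/5)·(7/10)) / (11/50) = (7/50) / (11/50) = 7/11

0.64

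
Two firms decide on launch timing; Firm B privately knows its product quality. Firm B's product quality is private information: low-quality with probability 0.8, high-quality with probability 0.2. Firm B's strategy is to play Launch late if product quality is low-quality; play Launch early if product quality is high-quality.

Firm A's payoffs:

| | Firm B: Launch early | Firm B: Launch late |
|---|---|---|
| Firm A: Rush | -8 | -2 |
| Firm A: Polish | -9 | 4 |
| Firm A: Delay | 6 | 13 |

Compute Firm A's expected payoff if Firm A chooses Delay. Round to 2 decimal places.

11.60

E[Delay] = 0.8·13 + 0.2·6 = 10.4 + 1.2 = 11.6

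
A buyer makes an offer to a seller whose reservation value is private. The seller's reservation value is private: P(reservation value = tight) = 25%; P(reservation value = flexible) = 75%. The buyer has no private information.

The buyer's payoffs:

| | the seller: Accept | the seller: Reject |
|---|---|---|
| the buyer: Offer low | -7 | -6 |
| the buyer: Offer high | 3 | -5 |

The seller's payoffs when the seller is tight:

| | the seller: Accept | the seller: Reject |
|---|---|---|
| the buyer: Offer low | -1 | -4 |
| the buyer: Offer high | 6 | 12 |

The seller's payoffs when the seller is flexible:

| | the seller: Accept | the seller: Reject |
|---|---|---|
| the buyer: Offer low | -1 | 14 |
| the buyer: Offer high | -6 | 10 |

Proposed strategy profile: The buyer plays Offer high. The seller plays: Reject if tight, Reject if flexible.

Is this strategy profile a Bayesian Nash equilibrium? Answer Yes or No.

Yes

The buyer plays Offer high: E[Offer high] = 0.25·(-5) + 0.75·(-5) = -5; E[Offer low] = -6. Best-responding. ✓
The seller (reservation value tight), facing Offer high: Accept gives 6, Reject gives 12. Proposed Reject is best. ✓
The seller (reservation value flexible), facing Offer high: Accept gives -6, Reject gives 10. Proposed Reject is best. ✓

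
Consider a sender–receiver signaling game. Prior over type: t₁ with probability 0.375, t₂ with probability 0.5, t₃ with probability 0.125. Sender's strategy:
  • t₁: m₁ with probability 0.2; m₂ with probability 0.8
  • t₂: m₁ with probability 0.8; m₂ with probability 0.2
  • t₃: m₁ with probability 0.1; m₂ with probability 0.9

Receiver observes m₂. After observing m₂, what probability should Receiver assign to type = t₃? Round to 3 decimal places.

P(m₂) = 0.375·0.8 + 0.5·0.2 + 0.125·0.9 = 0.5125
P(t₃ | m₂) = (0.125·0.9) / 0.5125 = 0.1125 / 0.5125 = 0.219512

0.220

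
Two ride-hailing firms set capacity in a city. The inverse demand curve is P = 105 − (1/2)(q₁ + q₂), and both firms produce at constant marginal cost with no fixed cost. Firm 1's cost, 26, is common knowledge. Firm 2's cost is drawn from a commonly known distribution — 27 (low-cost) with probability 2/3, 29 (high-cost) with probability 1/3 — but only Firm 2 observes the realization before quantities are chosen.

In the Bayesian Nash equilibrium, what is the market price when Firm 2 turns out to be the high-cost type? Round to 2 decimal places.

53.56

Type-c best response for Firm 2: q₂(c) = (105 − c) − q₁/2.
Firm 1 maximizes expected profit; its first-order condition is 105 − q₁ − (1/2)E[q₂] − 26 = 0.
Substituting E[q₂] and solving: E[c₂] = 27.6667, so q₁ = (105 − 2·26 + 27.6667)/(3/2) = 53.7778.
q₂(high-cost) = 49.1111, so P = 105 − (1/2)·(53.7778 + 49.1111) = 53.5556.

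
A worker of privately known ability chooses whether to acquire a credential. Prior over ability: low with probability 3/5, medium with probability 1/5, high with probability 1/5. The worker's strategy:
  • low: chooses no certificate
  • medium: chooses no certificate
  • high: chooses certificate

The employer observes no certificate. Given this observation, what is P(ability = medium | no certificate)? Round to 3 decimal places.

0.250

Apply Bayes' rule using the sender's strategy as the likelihood.
P(no certificate) = (3/5)·1 + (1/5)·1 + (1/5)·0 = 4/5
P(medium | no certificate) = ((1/5)·1) / (4/5) = (1/5) / (4/5) = 1/4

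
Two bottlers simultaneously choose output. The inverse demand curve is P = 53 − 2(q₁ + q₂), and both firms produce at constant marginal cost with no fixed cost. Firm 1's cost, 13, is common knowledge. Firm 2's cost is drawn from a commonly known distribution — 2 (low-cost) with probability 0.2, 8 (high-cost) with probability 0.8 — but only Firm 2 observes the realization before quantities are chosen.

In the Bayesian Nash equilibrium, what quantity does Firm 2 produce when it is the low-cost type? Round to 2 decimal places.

9.93

Type-c best response for Firm 2: q₂(c) = (53 − c)/4 − q₁/2.
Firm 1 maximizes expected profit; its first-order condition is 53 − 4q₁ − 2E[q₂] − 13 = 0.
Substituting E[q₂] and solving: E[c₂] = 6.8, so q₁ = (53 − 2·13 + 6.8)/6 = 5.63333.
q₂(low-cost) = (53 − 2 − 2·5.63333)/4 = 9.93333.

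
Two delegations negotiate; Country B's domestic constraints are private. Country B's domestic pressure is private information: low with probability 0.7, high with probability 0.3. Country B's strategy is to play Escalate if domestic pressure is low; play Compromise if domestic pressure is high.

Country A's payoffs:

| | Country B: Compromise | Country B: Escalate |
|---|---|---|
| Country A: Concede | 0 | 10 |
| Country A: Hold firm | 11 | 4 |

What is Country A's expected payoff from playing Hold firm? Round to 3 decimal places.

6.100

E[Hold firm] = 0.7·4 + 0.3·11 = 2.8 + 3.3 = 6.1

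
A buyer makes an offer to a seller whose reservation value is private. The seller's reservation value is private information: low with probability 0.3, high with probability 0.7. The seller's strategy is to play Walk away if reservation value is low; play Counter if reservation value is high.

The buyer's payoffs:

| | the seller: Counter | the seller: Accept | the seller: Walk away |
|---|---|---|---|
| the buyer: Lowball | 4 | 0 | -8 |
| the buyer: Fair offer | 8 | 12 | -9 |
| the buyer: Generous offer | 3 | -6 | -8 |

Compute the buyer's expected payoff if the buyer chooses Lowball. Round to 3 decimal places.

E[Lowball] = 0.3·(-8) + 0.7·4 = (-2.4) + 2.8 = 0.4

0.400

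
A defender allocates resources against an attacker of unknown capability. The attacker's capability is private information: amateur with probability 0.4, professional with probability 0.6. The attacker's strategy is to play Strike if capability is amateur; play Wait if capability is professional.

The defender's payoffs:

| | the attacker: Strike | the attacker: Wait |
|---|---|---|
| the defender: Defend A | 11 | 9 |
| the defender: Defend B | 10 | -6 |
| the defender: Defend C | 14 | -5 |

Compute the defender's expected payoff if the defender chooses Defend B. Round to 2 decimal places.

E[Defend B] = 0.4·10 + 0.6·(-6) = 4 + (-3.6) = 0.4

0.40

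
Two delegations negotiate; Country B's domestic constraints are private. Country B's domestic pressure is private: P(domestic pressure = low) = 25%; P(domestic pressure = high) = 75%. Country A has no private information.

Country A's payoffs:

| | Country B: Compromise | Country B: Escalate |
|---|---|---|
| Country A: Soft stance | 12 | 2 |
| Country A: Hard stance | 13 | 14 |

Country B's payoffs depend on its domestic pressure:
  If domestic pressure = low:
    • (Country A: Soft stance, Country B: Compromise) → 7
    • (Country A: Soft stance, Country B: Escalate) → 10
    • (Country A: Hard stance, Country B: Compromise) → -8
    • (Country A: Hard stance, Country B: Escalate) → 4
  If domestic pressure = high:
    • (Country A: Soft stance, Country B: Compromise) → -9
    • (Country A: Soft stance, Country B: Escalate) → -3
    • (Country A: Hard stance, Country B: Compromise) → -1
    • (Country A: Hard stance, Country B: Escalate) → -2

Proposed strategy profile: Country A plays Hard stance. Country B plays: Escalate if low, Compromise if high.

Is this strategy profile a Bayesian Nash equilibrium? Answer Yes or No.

Yes

Country A plays Hard stance: E[Hard stance] = 0.25·(14) + 0.75·(13) = 13.25; E[Soft stance] = 9.5. Best-responding. ✓
Country B (domestic pressure low), facing Hard stance: Compromise gives -8, Escalate gives 4. Proposed Escalate is best. ✓
Country B (domestic pressure high), facing Hard stance: Compromise gives -1, Escalate gives -2. Proposed Compromise is best. ✓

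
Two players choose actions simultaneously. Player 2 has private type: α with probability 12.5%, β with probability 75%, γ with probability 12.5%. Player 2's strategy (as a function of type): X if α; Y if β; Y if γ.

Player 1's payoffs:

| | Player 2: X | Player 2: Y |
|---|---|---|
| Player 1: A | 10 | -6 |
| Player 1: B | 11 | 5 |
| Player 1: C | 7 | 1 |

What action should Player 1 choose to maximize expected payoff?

B

E[A] = 0.125·(10) + 0.75·(-6) + 0.125·(-6) = -4
E[B] = 0.125·(11) + 0.75·(5) + 0.125·(5) = 5.75
E[C] = 0.125·(7) + 0.75·(1) + 0.125·(1) = 1.75
Best response: B (5.75 is the largest).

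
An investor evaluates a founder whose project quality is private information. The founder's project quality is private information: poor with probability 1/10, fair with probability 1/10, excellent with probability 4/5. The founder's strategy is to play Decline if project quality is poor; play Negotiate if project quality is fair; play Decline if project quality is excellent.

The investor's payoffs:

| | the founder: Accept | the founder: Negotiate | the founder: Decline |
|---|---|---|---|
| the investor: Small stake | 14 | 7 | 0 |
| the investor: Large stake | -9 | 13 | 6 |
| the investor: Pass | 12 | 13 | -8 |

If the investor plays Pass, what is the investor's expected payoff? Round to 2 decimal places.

-5.90

Take the expectation over the founder's project quality, weighting each type's action by its prior probability.
E[Pass] = 1/10·(-8) + 1/10·13 + 4/5·(-8) = (-4/5) + 13/10 + (-32/5) = -59/10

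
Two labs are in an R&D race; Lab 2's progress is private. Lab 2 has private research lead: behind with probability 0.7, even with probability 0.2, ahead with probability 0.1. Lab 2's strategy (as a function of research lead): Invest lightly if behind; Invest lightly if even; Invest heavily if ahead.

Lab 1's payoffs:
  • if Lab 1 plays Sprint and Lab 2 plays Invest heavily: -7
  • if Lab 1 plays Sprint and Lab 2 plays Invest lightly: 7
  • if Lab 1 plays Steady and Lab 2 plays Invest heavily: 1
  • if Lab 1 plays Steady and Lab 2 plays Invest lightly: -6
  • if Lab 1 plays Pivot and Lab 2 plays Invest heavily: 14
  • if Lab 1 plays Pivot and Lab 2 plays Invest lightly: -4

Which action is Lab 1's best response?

E[Sprint] = 0.7·(7) + 0.2·(7) + 0.1·(-7) = 5.6
E[Steady] = 0.7·(-6) + 0.2·(-6) + 0.1·(1) = -5.3
E[Pivot] = 0.7·(-4) + 0.2·(-4) + 0.1·(14) = -2.2
Best response: Sprint (5.6 is the largest).

Sprint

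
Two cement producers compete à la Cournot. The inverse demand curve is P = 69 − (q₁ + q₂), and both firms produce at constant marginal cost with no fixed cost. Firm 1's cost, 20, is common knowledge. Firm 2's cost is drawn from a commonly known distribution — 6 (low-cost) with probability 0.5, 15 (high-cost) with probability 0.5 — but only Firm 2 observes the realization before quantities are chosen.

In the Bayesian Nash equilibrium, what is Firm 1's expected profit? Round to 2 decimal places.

173.36

Type-c best response for Firm 2: q₂(c) = (69 − c)/2 − q₁/2.
Firm 1 maximizes expected profit; its first-order condition is 69 − 2q₁ − E[q₂] − 20 = 0.
Substituting E[q₂] and solving: E[c₂] = 10.5, so q₁ = (69 − 2·20 + 10.5)/3 = 13.1667.
E[P] = 69 − (q₁ + E[q₂]) = 33.1667; Firm 1's expected profit = (E[P] − 20)·q₁ = (33.1667 − 20)·13.1667 = 173.361.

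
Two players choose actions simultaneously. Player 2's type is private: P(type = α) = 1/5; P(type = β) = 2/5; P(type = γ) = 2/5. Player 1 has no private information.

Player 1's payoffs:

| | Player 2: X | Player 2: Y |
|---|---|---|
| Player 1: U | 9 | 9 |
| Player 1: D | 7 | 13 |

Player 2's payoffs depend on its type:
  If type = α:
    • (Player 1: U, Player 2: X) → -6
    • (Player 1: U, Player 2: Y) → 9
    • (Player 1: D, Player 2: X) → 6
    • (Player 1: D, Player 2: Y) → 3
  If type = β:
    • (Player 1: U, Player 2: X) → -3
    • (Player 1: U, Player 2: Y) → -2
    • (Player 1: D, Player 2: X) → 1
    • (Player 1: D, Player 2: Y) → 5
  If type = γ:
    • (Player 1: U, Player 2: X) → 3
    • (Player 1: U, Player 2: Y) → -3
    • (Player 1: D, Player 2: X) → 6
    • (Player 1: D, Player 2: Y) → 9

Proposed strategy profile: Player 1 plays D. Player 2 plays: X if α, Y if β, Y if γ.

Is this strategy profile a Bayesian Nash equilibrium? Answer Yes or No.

Yes

Player 1 plays D: E[D] = 1/5·(7) + 2/5·(13) + 2/5·(13) = 59/5; E[U] = 9. Best-responding. ✓
Player 2 (type α), facing D: X gives 6, Y gives 3. Proposed X is best. ✓
Player 2 (type β), facing D: X gives 1, Y gives 5. Proposed Y is best. ✓
Player 2 (type γ), facing D: X gives 6, Y gives 9. Proposed Y is best. ✓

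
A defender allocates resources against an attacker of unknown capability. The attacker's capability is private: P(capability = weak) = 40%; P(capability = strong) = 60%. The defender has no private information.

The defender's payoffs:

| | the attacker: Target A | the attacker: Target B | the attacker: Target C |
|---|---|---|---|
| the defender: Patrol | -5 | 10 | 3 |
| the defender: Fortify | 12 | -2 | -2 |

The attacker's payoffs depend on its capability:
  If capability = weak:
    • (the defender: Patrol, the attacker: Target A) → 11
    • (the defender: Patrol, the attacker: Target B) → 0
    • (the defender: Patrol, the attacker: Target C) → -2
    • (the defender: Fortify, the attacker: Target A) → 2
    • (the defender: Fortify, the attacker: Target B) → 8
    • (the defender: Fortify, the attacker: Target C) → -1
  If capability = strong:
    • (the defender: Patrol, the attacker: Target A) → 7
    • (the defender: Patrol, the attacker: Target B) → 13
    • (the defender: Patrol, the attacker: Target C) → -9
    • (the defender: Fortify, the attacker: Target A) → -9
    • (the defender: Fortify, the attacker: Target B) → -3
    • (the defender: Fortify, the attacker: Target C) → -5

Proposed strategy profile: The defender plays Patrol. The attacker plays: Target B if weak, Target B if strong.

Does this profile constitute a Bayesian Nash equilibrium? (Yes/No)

No

The defender plays Patrol: E[Patrol] = 0.4·(10) + 0.6·(10) = 10; E[Fortify] = -2. Best-responding. ✓
The attacker (capability weak), facing Patrol: Target A gives 11, Target B gives 0, Target C gives -2. Proposed Target B is not best — profitable deviation exists. ✗
The attacker (capability strong), facing Patrol: Target A gives 7, Target B gives 13, Target C gives -9. Proposed Target B is best. ✓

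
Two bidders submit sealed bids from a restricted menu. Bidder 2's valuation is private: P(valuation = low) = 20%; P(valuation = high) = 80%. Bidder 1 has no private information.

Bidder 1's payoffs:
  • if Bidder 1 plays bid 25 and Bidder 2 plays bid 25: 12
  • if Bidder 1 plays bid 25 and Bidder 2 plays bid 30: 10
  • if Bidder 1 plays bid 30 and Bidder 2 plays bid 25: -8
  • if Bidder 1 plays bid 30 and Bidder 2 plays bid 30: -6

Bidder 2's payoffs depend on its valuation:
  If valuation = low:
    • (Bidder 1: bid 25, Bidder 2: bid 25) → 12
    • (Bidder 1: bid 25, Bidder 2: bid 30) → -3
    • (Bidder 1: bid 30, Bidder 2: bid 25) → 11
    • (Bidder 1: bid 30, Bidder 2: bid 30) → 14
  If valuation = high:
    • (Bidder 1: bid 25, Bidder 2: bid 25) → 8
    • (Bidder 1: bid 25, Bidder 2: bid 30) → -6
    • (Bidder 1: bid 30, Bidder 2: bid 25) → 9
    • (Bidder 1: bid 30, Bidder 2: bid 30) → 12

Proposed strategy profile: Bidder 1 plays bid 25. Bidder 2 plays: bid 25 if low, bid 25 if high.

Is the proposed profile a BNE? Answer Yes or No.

Yes

A profile is a BNE iff every type of every player is best-responding given beliefs about the other side.
Bidder 1 plays bid 25: E[bid 25] = 0.2·(12) + 0.8·(12) = 12; E[bid 30] = -8. Best-responding. ✓
Bidder 2 (valuation low), facing bid 25: bid 25 gives 12, bid 30 gives -3. Proposed bid 25 is best. ✓
Bidder 2 (valuation high), facing bid 25: bid 25 gives 8, bid 30 gives -6. Proposed bid 25 is best. ✓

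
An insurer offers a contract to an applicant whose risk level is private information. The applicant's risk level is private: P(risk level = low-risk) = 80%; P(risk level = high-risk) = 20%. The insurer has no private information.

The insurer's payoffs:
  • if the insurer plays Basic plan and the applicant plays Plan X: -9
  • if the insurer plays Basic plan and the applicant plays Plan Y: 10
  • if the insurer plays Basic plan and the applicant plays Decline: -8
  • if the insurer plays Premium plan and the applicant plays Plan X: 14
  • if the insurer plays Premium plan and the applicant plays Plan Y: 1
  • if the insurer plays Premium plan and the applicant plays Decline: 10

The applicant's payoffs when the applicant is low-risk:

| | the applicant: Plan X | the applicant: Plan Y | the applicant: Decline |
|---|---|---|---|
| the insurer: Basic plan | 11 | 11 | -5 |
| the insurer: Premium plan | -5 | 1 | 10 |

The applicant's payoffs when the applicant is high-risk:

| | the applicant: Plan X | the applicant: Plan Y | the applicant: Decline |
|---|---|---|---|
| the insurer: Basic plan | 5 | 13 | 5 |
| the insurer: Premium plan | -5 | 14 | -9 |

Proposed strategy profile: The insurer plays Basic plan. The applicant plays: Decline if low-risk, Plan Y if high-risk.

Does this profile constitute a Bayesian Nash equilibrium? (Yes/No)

A profile is a BNE iff every type of every player is best-responding given beliefs about the other side.
The insurer plays Basic plan: E[Basic plan] = 0.8·(-8) + 0.2·(10) = -4.4; E[Premium plan] = 8.2. Not best-responding. ✗
The applicant (risk level low-risk), facing Basic plan: Plan X gives 11, Plan Y gives 11, Decline gives -5. Proposed Decline is not best — profitable deviation exists. ✗
The applicant (risk level high-risk), facing Basic plan: Plan X gives 5, Plan Y gives 13, Decline gives 5. Proposed Plan Y is best. ✓

No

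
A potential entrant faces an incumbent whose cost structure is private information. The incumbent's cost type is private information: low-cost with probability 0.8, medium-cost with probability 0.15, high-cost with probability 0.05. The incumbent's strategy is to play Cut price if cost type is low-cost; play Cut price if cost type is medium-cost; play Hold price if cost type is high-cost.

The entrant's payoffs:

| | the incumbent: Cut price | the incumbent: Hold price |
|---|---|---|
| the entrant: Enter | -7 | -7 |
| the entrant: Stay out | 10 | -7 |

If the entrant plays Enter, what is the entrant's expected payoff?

-7

E[Enter] = 0.8·(-7) + 0.15·(-7) + 0.05·(-7) = (-5.6) + (-1.05) + (-0.35) = -7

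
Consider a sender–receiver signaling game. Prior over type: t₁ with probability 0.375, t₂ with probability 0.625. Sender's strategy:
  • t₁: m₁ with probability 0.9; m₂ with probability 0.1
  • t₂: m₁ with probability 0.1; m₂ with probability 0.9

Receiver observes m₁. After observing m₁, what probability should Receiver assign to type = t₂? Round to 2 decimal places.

Apply Bayes' rule using the sender's strategy as the likelihood.
P(m₁) = 0.375·0.9 + 0.625·0.1 = 0.4
P(t₂ | m₁) = (0.625·0.1) / 0.4 = 0.0625 / 0.4 = 0.15625

0.16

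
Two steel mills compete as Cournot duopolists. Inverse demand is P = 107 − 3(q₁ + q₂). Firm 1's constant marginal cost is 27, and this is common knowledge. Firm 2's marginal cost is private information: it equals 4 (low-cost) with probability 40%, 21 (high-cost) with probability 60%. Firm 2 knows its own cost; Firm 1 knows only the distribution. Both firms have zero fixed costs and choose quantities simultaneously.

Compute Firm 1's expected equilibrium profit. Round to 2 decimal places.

167.25

Type-c best response for Firm 2: q₂(c) = (107 − c)/6 − q₁/2.
Firm 1 maximizes expected profit; its first-order condition is 107 − 6q₁ − 3E[q₂] − 27 = 0.
Substituting E[q₂] and solving: E[c₂] = 14.2, so q₁ = (107 − 2·27 + 14.2)/9 = 7.46667.
E[P] = 107 − 3·(q₁ + E[q₂]) = 49.4; Firm 1's expected profit = (E[P] − 27)·q₁ = (49.4 − 27)·7.46667 = 167.253.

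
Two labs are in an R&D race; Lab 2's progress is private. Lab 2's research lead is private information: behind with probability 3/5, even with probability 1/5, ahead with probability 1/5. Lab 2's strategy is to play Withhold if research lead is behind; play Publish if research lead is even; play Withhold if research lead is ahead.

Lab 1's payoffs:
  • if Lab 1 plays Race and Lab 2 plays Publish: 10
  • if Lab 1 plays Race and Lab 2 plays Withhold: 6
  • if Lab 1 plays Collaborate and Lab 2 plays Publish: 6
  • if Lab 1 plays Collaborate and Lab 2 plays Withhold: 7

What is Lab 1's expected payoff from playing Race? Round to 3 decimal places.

6.800

Take the expectation over Lab 2's research lead, weighting each type's action by its prior probability.
E[Race] = 3/5·6 + 1/5·10 + 1/5·6 = 18/5 + 2 + 6/5 = 34/5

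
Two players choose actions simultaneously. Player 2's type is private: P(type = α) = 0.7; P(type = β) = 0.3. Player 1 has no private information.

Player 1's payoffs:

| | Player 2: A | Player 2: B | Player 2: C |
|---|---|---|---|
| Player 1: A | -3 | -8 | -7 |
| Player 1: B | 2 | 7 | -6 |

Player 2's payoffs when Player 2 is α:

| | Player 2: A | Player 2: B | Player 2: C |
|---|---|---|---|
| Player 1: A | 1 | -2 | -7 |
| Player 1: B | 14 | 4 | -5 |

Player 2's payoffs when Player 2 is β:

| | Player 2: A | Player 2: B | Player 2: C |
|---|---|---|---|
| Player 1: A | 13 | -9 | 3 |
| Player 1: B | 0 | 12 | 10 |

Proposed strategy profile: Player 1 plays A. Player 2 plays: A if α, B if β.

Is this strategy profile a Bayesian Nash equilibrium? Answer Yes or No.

No

Player 1 plays A: E[A] = 0.7·(-3) + 0.3·(-8) = -4.5; E[B] = 3.5. Not best-responding. ✗
Player 2 (type α), facing A: A gives 1, B gives -2, C gives -7. Proposed A is best. ✓
Player 2 (type β), facing A: A gives 13, B gives -9, C gives 3. Proposed B is not best — profitable deviation exists. ✗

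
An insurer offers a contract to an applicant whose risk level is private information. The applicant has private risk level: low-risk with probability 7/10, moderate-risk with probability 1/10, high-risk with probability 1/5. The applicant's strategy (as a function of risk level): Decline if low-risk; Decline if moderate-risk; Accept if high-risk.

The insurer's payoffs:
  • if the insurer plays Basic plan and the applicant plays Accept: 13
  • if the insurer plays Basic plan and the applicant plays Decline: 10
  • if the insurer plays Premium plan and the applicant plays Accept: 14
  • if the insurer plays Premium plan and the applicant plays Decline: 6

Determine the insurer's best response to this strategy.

Compute the insurer's expected payoff for each action, taking the expectation over the applicant's type.
E[Basic plan] = 7/10·(10) + 1/10·(10) + 1/5·(13) = 53/5
E[Premium plan] = 7/10·(6) + 1/10·(6) + 1/5·(14) = 38/5
Best response: Basic plan (53/5 is the largest).

Basic plan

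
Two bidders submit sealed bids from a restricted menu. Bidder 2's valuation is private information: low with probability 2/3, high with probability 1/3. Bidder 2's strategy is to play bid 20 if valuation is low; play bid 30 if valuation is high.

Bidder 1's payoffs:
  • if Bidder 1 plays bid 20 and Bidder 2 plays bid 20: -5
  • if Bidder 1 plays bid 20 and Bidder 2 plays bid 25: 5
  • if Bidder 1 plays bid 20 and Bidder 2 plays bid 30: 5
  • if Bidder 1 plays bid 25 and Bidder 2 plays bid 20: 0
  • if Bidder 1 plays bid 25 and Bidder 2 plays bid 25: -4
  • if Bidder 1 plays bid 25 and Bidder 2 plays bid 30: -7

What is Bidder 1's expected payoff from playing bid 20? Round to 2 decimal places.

Take the expectation over Bidder 2's valuation, weighting each type's action by its prior probability.
E[bid 20] = 2/3·(-5) + 1/3·5 = (-10/3) + 5/3 = -5/3

-1.67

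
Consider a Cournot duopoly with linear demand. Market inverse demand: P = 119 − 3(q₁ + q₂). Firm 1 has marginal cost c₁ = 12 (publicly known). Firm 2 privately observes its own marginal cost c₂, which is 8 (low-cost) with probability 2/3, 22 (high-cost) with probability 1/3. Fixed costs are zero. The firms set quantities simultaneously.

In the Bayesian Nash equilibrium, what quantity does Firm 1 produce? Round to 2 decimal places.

11.96

Firm 2 with cost c maximizes (119 − 3(q₁+q₂) − c)·q₂, giving q₂(c) = (119 − c − 3q₁)/6.
E[c₂] = 2/3·8 + 1/3·22 = 12.6667
Firm 1's FOC against E[q₂] yields q₁ = (119 − 2·12 + E[c₂])/9 = (119 − 24 + 12.6667)/9 = 11.963.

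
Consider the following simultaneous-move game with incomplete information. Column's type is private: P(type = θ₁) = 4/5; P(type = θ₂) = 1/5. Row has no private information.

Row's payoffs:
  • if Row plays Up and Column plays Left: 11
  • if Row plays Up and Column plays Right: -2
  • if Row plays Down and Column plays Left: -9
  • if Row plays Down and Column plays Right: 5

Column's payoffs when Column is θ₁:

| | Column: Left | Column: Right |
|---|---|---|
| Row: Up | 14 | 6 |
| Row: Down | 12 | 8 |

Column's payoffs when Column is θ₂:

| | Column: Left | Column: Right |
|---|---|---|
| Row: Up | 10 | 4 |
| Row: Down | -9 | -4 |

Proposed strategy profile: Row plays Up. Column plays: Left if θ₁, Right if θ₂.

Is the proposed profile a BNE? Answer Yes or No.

Row plays Up: E[Up] = 4/5·(11) + 1/5·(-2) = 42/5; E[Down] = -31/5. Best-responding. ✓
Column (type θ₁), facing Up: Left gives 14, Right gives 6. Proposed Left is best. ✓
Column (type θ₂), facing Up: Left gives 10, Right gives 4. Proposed Right is not best — profitable deviation exists. ✗

No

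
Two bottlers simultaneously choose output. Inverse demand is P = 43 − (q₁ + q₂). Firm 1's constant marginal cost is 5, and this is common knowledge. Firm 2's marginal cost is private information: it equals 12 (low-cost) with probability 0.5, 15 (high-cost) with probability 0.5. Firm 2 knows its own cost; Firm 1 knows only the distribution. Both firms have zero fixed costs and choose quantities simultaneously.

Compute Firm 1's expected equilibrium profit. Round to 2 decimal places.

240.25

Firm 2 with cost c maximizes (43 − (q₁+q₂) − c)·q₂, giving q₂(c) = (43 − c − q₁)/2.
E[c₂] = 0.5·12 + 0.5·15 = 13.5
Firm 1's FOC against E[q₂] yields q₁ = (43 − 2·5 + E[c₂])/3 = (43 − 10 + 13.5)/3 = 15.5.
E[P] = 43 − (q₁ + E[q₂]) = 20.5; Firm 1's expected profit = (E[P] − 5)·q₁ = (20.5 − 5)·15.5 = 240.25.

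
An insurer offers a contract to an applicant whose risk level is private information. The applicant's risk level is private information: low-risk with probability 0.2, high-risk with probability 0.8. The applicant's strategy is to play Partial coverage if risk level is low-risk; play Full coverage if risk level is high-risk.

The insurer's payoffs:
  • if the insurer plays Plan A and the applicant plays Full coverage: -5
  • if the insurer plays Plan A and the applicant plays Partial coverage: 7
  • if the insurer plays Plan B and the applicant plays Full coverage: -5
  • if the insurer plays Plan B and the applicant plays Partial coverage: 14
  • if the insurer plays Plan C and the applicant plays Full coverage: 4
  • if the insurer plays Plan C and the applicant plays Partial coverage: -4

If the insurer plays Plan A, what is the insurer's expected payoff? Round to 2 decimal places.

-2.60

Take the expectation over the applicant's risk level, weighting each type's action by its prior probability.
E[Plan A] = 0.2·7 + 0.8·(-5) = 1.4 + (-4) = -2.6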